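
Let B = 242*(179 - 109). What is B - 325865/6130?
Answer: 20703267/1226 ≈ 16887.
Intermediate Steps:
B = 16940 (B = 242*70 = 16940)
B - 325865/6130 = 16940 - 325865/6130 = 16940 - 1*65173/1226 = 16940 - 65173/1226 = 20703267/1226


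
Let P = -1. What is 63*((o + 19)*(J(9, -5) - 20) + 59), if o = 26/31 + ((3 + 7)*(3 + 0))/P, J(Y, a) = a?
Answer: 611352/31 ≈ 19721.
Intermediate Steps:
o = -904/31 (o = 26/31 + ((3 + 7)*(3 + 0))/(-1) = 26*(1/31) + (10*3)*(-1) = 26/31 + 30*(-1) = 26/31 - 30 = -904/31 ≈ -29.161)
63*((o + 19)*(J(9, -5) - 20) + 59) = 63*((-904/31 + 19)*(-5 - 20) + 59) = 63*(-315/31*(-25) + 59) = 63*(7875/31 + 59) = 63*(9704/31) = 611352/31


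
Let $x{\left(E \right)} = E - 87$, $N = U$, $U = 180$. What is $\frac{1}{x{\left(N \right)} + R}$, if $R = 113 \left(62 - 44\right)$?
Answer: $\frac{1}{2127} \approx 0.00047015$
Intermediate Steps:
$N = 180$
$x{\left(E \right)} = -87 + E$ ($x{\left(E \right)} = E - 87 = -87 + E$)
$R = 2034$ ($R = 113 \cdot 18 = 2034$)
$\frac{1}{x{\left(N \right)} + R} = \frac{1}{\left(-87 + 180\right) + 2034} = \frac{1}{93 + 2034} = \frac{1}{2127}$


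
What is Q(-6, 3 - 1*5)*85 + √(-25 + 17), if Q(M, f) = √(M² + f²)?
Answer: 170*√10 + 2*I*√2 ≈ 537.59 + 2.8284*I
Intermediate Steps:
Q(-6, 3 - 1*5)*85 + √(-25 + 17) = √((-6)² + (3 - 1*5)²)*85 + √(-25 + 17) = √(36 + (3 - 5)²)*85 + √(-8) = √(36 + (-2)²)*85 + 2*I*√2 = √(36 + 4)*85 + 2*I*√2 = √40*85 + 2*I*√2 = (2*√10)*85 + 2*I*√2 = 170*√10 + 2*I*√2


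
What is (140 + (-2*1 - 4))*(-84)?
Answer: -11256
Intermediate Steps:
(140 + (-2*1 - 4))*(-84) = (140 + (-2 - 4))*(-84) = (140 - 6)*(-84) = 134*(-84) = -11256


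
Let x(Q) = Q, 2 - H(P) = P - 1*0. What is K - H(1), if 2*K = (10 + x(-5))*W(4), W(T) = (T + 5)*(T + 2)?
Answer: 134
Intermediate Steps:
W(T) = (2 + T)*(5 + T) (W(T) = (5 + T)*(2 + T) = (2 + T)*(5 + T))
H(P) = 2 - P (H(P) = 2 - (P - 1*0) = 2 - (P + 0) = 2 - P)
K = 135 (K = ((10 - 5)*(10 + 4² + 7*4))/2 = (5*(10 + 16 + 28))/2 = (5*54)/2 = (½)*270 = 135)
K - H(1) = 135 - (2 - 1*1) = 135 - (2 - 1) = 135 - 1*1 = 135 - 1 = 134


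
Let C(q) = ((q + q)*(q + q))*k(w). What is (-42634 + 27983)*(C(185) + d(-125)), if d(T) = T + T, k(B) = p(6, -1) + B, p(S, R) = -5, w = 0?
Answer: 10032272250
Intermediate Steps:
k(B) = -5 + B
C(q) = -20*q**2 (C(q) = ((q + q)*(q + q))*(-5 + 0) = ((2*q)*(2*q))*(-5) = (4*q**2)*(-5) = -20*q**2)
d(T) = 2*T
(-42634 + 27983)*(C(185) + d(-125)) = (-42634 + 27983)*(-20*185**2 + 2*(-125)) = -14651*(-20*34225 - 250) = -14651*(-684500 - 250) = -14651*(-684750) = 10032272250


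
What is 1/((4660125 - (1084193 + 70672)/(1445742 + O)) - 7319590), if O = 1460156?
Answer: -2905898/7728135179435 ≈ -3.7602e-7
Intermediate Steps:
1/((4660125 - (1084193 + 70672)/(1445742 + O)) - 7319590) = 1/((4660125 - (1084193 + 70672)/(1445742 + 1460156)) - 7319590) = 1/((4660125 - 1154865/2905898) - 7319590) = 1/(13541846762385/2905898 - 7319590) = 1/(-7728135179435/2905898) = -2905898/7728135179435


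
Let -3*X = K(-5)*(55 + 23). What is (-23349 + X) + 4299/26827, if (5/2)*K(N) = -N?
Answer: -627774328/26827 ≈ -23401.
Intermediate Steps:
K(N) = -2*N/5 (K(N) = 2*(-N)/5 = -2*N/5)
X = -52 (X = -(-⅖*(-5))*(55 + 23)/3 = -2*78/3 = -⅓*156 = -52)
(-23349 + X) + 4299/26827 = (-23349 - 52) + 4299/26827 = -23401 + 4299*(1/26827) = -23401 + 4299/26827 = -627774328/26827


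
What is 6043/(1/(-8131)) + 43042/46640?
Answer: -1145842940039/23320 ≈ -4.9136e+7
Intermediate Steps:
6043/(1/(-8131)) + 43042/46640 = 6043/(-1/8131) + 43042*(1/46640) = 6043*(-8131) + 21521/23320 = -49135633 + 21521/23320 = -1145842940039/23320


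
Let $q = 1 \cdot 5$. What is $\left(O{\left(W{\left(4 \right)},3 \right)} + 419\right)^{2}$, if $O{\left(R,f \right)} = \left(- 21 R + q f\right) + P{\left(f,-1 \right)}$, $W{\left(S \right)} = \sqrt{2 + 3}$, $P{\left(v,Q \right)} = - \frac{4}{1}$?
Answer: $187105 - 18060 \sqrt{5} \approx 1.4672 \cdot 10^{5}$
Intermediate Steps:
$P{\left(v,Q \right)} = -4$ ($P{\left(v,Q \right)} = \left(-4\right) 1 = -4$)
$q = 5$
$W{\left(S \right)} = \sqrt{5}$
$O{\left(R,f \right)} = -4 - 21 R + 5 f$ ($O{\left(R,f \right)} = \left(- 21 R + 5 f\right) - 4 = -4 - 21 R + 5 f$)
$\left(O{\left(W{\left(4 \right)},3 \right)} + 419\right)^{2} = \left(\left(-4 - 21 \sqrt{5} + 5 \cdot 3\right) + 419\right)^{2} = \left(\left(-4 - 21 \sqrt{5} + 15\right) + 419\right)^{2} = \left(\left(11 - 21 \sqrt{5}\right) + 419\right)^{2} = \left(430 - 21 \sqrt{5}\right)^{2}$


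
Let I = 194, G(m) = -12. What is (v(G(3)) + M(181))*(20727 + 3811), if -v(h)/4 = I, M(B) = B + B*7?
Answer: 16489536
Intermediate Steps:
M(B) = 8*B (M(B) = B + 7*B = 8*B)
v(h) = -776 (v(h) = -4*194 = -776)
(v(G(3)) + M(181))*(20727 + 3811) = (-776 + 8*181)*(20727 + 3811) = (-776 + 1448)*24538 = 672*24538 = 16489536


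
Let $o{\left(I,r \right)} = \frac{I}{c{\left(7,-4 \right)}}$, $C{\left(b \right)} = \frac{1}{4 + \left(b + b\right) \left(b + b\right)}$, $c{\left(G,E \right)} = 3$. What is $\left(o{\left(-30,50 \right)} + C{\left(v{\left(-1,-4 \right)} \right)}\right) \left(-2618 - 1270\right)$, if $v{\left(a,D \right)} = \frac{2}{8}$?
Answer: $\frac{645408}{17} \approx 37965.0$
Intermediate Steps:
$v{\left(a,D \right)} = \frac{1}{4}$ ($v{\left(a,D \right)} = 2 \cdot \frac{1}{8} = \frac{1}{4}$)
$C{\left(b \right)} = \frac{1}{4 + 4 b^{2}}$ ($C{\left(b \right)} = \frac{1}{4 + 2 b 2 b} = \frac{1}{4 + 4 b^{2}}$)
$o{\left(I,r \right)} = \frac{I}{3}$
$\left(o{\left(-30,50 \right)} + C{\left(v{\left(-1,-4 \right)} \right)}\right) \left(-2618 - 1270\right) = \left(\frac{1}{3} \left(-30\right) + \frac{1}{4 \left(1 + \left(\frac{1}{4}\right)^{2}\right)}\right) \left(-2618 - 1270\right) = \left(-10 + \frac{1}{4 \left(1 + \frac{1}{16}\right)}\right) \left(-3888\right) = \left(-10 + \frac{1}{4 \cdot \frac{17}{16}}\right) \left(-3888\right) = \left(-10 + \frac{1}{4} \cdot \frac{16}{17}\right) \left(-3888\right) = \left(-10 + \frac{4}{17}\right) \left(-3888\right) = \left(- \frac{166}{17}\right) \left(-3888\right) = \frac{645408}{17}$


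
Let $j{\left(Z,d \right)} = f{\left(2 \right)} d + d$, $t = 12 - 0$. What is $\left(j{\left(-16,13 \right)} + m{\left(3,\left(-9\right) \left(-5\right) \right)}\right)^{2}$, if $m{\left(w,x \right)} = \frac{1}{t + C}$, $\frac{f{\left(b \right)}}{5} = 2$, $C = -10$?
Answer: $\frac{82369}{4} \approx 20592.0$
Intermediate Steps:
$t = 12$ ($t = 12 + 0 = 12$)
$f{\left(b \right)} = 10$ ($f{\left(b \right)} = 5 \cdot 2 = 10$)
$j{\left(Z,d \right)} = 11 d$ ($j{\left(Z,d \right)} = 10 d + d = 11 d$)
$m{\left(w,x \right)} = \frac{1}{2}$ ($m{\left(w,x \right)} = \frac{1}{12 - 10} = \frac{1}{2}$)
$\left(j{\left(-16,13 \right)} + m{\left(3,\left(-9\right) \left(-5\right) \right)}\right)^{2} = \left(11 \cdot 13 + \frac{1}{2}\right)^{2} = \left(143 + \frac{1}{2}\right)^{2} = \left(\frac{287}{2}\right)^{2} = \frac{82369}{4}$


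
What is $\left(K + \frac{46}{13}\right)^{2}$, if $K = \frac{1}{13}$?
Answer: $\frac{2209}{169} \approx 13.071$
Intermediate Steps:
$K = \frac{1}{13} \approx 0.076923$
$\left(K + \frac{46}{13}\right)^{2} = \left(\frac{1}{13} + \frac{46}{13}\right)^{2} = \left(\frac{47}{13}\right)^{2} = \frac{2209}{169}$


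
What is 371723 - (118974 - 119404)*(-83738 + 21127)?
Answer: -26551007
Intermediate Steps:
371723 - (118974 - 119404)*(-83738 + 21127) = 371723 - (-430)*(-62611) = 371723 - 1*26922730 = 371723 - 26922730 = -26551007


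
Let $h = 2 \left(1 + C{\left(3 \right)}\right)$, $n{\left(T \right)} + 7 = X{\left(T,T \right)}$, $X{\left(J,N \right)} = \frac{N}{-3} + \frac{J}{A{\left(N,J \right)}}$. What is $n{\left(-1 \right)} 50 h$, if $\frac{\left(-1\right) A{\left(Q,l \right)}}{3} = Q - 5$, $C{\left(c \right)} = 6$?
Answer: $- \frac{42350}{9} \approx -4705.6$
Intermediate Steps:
$A{\left(Q,l \right)} = 15 - 3 Q$ ($A{\left(Q,l \right)} = - 3 \left(Q - 5\right) = - 3 \left(-5 + Q\right) = 15 - 3 Q$)
$X{\left(J,N \right)} = - \frac{N}{3} + \frac{J}{15 - 3 N}$ ($X{\left(J,N \right)} = \frac{N}{-3} + \frac{J}{15 - 3 N} = N \left(- \frac{1}{3}\right) + \frac{J}{15 - 3 N} = - \frac{N}{3} + \frac{J}{15 - 3 N}$)
$n{\left(T \right)} = -7 + \frac{- T - T \left(-5 + T\right)}{3 \left(-5 + T\right)}$
$h = 14$ ($h = 2 \left(1 + 6\right) = 2 \cdot 7 = 14$)
$n{\left(-1 \right)} 50 h = \frac{105 - \left(-1\right)^{2} - -17}{3 \left(-5 - 1\right)} 50 \cdot 14 = \frac{105 - 1 + 17}{3 \left(-6\right)} 50 \cdot 14 = \frac{1}{3} \left(- \frac{1}{6}\right) \left(105 - 1 + 17\right) 50 \cdot 14 = \frac{1}{3} \left(- \frac{1}{6}\right) 121 \cdot 50 \cdot 14 = \left(- \frac{121}{18}\right) 50 \cdot 14 = \left(- \frac{3025}{9}\right) 14 = - \frac{42350}{9}$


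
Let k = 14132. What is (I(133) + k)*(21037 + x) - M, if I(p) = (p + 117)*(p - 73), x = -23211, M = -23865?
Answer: -63309103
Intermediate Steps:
I(p) = (-73 + p)*(117 + p) (I(p) = (117 + p)*(-73 + p) = (-73 + p)*(117 + p))
(I(133) + k)*(21037 + x) - M = ((-8541 + 133² + 44*133) + 14132)*(21037 - 23211) - 1*(-23865) = ((-8541 + 17689 + 5852) + 14132)*(-2174) + 23865 = (15000 + 14132)*(-2174) + 23865 = 29132*(-2174) + 23865 = -63332968 + 23865 = -63309103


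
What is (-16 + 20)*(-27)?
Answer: -108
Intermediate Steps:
(-16 + 20)*(-27) = 4*(-27) = -108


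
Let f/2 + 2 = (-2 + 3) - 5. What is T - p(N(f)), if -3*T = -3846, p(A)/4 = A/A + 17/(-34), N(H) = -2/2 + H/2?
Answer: 1280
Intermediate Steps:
f = -12 (f = -4 + 2*((-2 + 3) - 5) = -4 + 2*(1 - 5) = -4 + 2*(-4) = -4 - 8 = -12)
N(H) = -1 + H/2 (N(H) = -2*1/2 + H*(1/2) = -1 + H/2)
p(A) = 2 (p(A) = 4*(A/A + 17/(-34)) = 4*(1 + 17*(-1/34)) = 4*(1 - 1/2) = 4*(1/2) = 2)
T = 1282 (T = -1/3*(-3846) = 1282)
T - p(N(f)) = 1282 - 1*2 = 1282 - 2 = 1280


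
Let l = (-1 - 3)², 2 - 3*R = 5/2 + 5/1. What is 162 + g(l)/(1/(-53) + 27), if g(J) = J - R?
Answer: 1395631/8580 ≈ 162.66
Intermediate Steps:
R = -11/6 (R = ⅔ - (5/2 + 5/1)/3 = ⅔ - (5*(½) + 5*1)/3 = ⅔ - (5/2 + 5)/3 = ⅔ - ⅓*15/2 = ⅔ - 5/2 = -11/6 ≈ -1.8333)
l = 16 (l = (-4)² = 16)
g(J) = 11/6 + J (g(J) = J - 1*(-11/6) = J + 11/6 = 11/6 + J)
162 + g(l)/(1/(-53) + 27) = 162 + (11/6 + 16)/(1/(-53) + 27) = 162 + 107/(6*(-1/53 + 27)) = 162 + 107/(6*(1430/53)) = 162 + (107/6)*(53/1430) = 162 + 5671/8580 = 1395631/8580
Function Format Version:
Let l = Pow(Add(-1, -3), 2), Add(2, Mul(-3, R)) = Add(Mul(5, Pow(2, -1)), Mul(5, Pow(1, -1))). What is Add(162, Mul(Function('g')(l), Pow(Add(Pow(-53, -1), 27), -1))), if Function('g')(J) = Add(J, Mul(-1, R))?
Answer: Rational(1395631, 8580) ≈ 162.66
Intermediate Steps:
R = Rational(-11, 6) (R = Add(Rational(2, 3), Mul(Rational(-1, 3), Add(Mul(5, Pow(2, -1)), Mul(5, Pow(1, -1))))) = Add(Rational(2, 3), Mul(Rational(-1, 3), Add(Mul(5, Rational(1, 2)), Mul(5, 1)))) = Add(Rational(2, 3), Mul(Rational(-1, 3), Add(Rational(5, 2), 5))) = Add(Rational(2, 3), Mul(Rational(-1, 3), Rational(15, 2))) = Add(Rational(2, 3), Rational(-5, 2)) = Rational(-11, 6) ≈ -1.8333)
l = 16 (l = Pow(-4, 2) = 16)
Function('g')(J) = Add(Rational(11, 6), J) (Function('g')(J) = Add(J, Mul(-1, Rational(-11, 6))) = Add(J, Rational(11, 6)) = Add(Rational(11, 6), J))
Add(162, Mul(Function('g')(l), Pow(Add(Pow(-53, -1), 27), -1))) = Add(162, Mul(Add(Rational(11, 6), 16), Pow(Add(Pow(-53, -1), 27), -1))) = Add(162, Mul(Rational(107, 6), Pow(Add(Rational(-1, 53), 27), -1))) = Add(162, Mul(Rational(107, 6), Pow(Rational(1430, 53), -1))) = Add(162, Mul(Rational(107, 6), Rational(53, 1430))) = Add(162, Rational(5671, 8580)) = Rational(1395631, 8580)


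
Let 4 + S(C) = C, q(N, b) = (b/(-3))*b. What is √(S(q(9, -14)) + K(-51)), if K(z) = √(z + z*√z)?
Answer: √(-624 + 9*√51*√(-1 - I*√51))/3 ≈ 0.95284 - 7.5932*I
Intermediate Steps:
q(N, b) = -b²/3 (q(N, b) = (b*(-⅓))*b = (-b/3)*b = -b²/3)
S(C) = -4 + C
K(z) = √(z + z^(3/2))
√(S(q(9, -14)) + K(-51)) = √((-4 - ⅓*(-14)²) + √(-51 + (-51)^(3/2))) = √((-4 - ⅓*196) + √(-51 - 51*I*√51)) = √((-4 - 196/3) + √(-51 - 51*I*√51)) = √(-208/3 + √(-51 - 51*I*√51))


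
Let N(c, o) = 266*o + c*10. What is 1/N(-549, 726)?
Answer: 1/187626 ≈ 5.3298e-6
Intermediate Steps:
N(c, o) = 10*c + 266*o (N(c, o) = 266*o + 10*c = 10*c + 266*o)
1/N(-549, 726) = 1/(10*(-549) + 266*726) = 1/(-5490 + 193116) = 1/187626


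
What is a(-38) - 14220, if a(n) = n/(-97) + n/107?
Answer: -147589000/10379 ≈ -14220.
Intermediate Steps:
a(n) = -10*n/10379 (a(n) = n*(-1/97) + n*(1/107) = -n/97 + n/107 = -10*n/10379)
a(-38) - 14220 = -10/10379*(-38) - 14220 = 380/10379 - 14220 = -147589000/10379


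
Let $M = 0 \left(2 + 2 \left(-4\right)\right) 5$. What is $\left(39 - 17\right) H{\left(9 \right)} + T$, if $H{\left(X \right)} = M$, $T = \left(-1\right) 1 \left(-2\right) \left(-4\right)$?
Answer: $-8$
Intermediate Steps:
$T = -8$ ($T = \left(-1\right) \left(-2\right) \left(-4\right) = 2 \left(-4\right) = -8$)
$M = 0$ ($M = 0 \left(2 - 8\right) 5 = 0 \left(-6\right) 5 = 0 \cdot 5 = 0$)
$H{\left(X \right)} = 0$
$\left(39 - 17\right) H{\left(9 \right)} + T = \left(39 - 17\right) 0 - 8 = 22 \cdot 0 - 8 = 0 - 8 = -8$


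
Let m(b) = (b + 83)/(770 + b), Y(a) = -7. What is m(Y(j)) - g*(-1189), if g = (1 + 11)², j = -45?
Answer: 130637884/763 ≈ 1.7122e+5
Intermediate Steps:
g = 144 (g = 12² = 144)
m(b) = (83 + b)/(770 + b)
m(Y(j)) - g*(-1189) = (83 - 7)/(770 - 7) - 144*(-1189) = 76/763 - 1*(-171216) = (1/763)*76 + 171216 = 76/763 + 171216 = 130637884/763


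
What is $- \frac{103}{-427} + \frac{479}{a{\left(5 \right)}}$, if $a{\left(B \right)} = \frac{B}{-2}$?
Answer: $- \frac{408551}{2135} \approx -191.36$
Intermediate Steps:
$a{\left(B \right)} = - \frac{B}{2}$ ($a{\left(B \right)} = B \left(- \frac{1}{2}\right) = - \frac{B}{2}$)
$- \frac{103}{-427} + \frac{479}{a{\left(5 \right)}} = - \frac{103}{-427} + \frac{479}{\left(- \frac{1}{2}\right) 5} = \left(-103\right) \left(- \frac{1}{427}\right) + \frac{479}{- \frac{5}{2}} = \frac{103}{427} + 479 \left(- \frac{2}{5}\right) = \frac{103}{427} - \frac{958}{5} = - \frac{408551}{2135}$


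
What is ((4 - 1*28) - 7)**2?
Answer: 961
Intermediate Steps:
((4 - 1*28) - 7)**2 = ((4 - 28) - 7)**2 = (-24 - 7)**2 = (-31)**2 = 961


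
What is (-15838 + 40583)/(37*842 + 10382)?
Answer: 24745/41536 ≈ 0.59575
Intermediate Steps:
(-15838 + 40583)/(37*842 + 10382) = 24745/(31154 + 10382) = 24745/41536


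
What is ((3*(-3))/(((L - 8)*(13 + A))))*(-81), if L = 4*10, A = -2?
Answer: 729/352 ≈ 2.0710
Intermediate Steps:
L = 40
((3*(-3))/(((L - 8)*(13 + A))))*(-81) = ((3*(-3))/(((40 - 8)*(13 - 2))))*(-81) = -9/(32*11)*(-81) = -9/352*(-81) = 729/352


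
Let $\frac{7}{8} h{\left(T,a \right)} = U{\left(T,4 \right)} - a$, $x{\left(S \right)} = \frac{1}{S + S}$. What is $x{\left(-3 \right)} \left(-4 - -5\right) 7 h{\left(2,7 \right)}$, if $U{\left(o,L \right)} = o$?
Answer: $\frac{20}{3} \approx 6.6667$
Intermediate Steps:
$x{\left(S \right)} = \frac{1}{2 S}$
$h{\left(T,a \right)} = - \frac{8 a}{7} + \frac{8 T}{7}$ ($h{\left(T,a \right)} = \frac{8 \left(T - a\right)}{7} = - \frac{8 a}{7} + \frac{8 T}{7}$)
$x{\left(-3 \right)} \left(-4 - -5\right) 7 h{\left(2,7 \right)} = \frac{1}{2 \left(-3\right)} \left(-4 - -5\right) 7 \left(\left(- \frac{8}{7}\right) 7 + \frac{8}{7} \cdot 2\right) = \frac{1}{2} \left(- \frac{1}{3}\right) \left(-4 + 5\right) 7 \left(-8 + \frac{16}{7}\right) = - \frac{1 \cdot 7}{6} \left(- \frac{40}{7}\right) = \left(- \frac{1}{6}\right) 7 \left(- \frac{40}{7}\right) = \left(- \frac{7}{6}\right) \left(- \frac{40}{7}\right) = \frac{20}{3}$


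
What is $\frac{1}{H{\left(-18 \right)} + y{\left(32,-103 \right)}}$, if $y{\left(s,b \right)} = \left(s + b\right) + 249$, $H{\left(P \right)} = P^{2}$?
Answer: $\frac{1}{502} \approx 0.001992$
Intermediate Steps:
$y{\left(s,b \right)} = 249 + b + s$ ($y{\left(s,b \right)} = \left(b + s\right) + 249 = 249 + b + s$)
$\frac{1}{H{\left(-18 \right)} + y{\left(32,-103 \right)}} = \frac{1}{\left(-18\right)^{2} + \left(249 - 103 + 32\right)} = \frac{1}{324 + 178} = \frac{1}{502}$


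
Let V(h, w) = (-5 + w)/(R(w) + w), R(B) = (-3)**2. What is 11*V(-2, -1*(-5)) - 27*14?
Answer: -378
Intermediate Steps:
R(B) = 9
V(h, w) = (-5 + w)/(9 + w)
11*V(-2, -1*(-5)) - 27*14 = 11*((-5 - 1*(-5))/(9 - 1*(-5))) - 27*14 = 11*((-5 + 5)/(9 + 5)) - 378 = 11*(0/14) - 378 = 11*((1/14)*0) - 378 = 11*0 - 378 = 0 - 378 = -378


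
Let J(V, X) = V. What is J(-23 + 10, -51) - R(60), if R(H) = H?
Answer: -73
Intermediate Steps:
J(-23 + 10, -51) - R(60) = (-23 + 10) - 1*60 = -13 - 60 = -73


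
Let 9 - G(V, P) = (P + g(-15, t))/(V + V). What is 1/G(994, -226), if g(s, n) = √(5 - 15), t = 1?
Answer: 2572756/23447281 + 142*I*√10/23447281 ≈ 0.10973 + 1.9151e-5*I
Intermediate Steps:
g(s, n) = I*√10 (g(s, n) = √(-10) = I*√10)
G(V, P) = 9 - (P + I*√10)/(2*V) (G(V, P) = 9 - (P + I*√10)/(V + V) = 9 - (P + I*√10)/(2*V))
1/G(994, -226) = 1/((½)*(-1*(-226) + 18*994 - I*√10)/994) = 1/((½)*(1/994)*(226 + 17892 - I*√10)) = 1/((½)*(1/994)*(18118 - I*√10)) = 1/(9059/994 - I*√10/1988)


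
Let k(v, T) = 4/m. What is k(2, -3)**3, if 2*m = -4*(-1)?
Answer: 8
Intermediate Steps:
m = 2 (m = (-4*(-1))/2 = (1/2)*4 = 2)
k(v, T) = 2 (k(v, T) = 4/2 = 4*(1/2) = 2)
k(2, -3)**3 = 2**3 = 8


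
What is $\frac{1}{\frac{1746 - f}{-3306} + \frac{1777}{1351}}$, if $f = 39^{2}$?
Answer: $\frac{1488802}{1856929} \approx 0.80175$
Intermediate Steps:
$f = 1521$
$\frac{1}{\frac{1746 - f}{-3306} + \frac{1777}{1351}} = \frac{1}{\frac{1746 - 1521}{-3306} + \frac{1777}{1351}} = \frac{1}{\left(1746 - 1521\right) \left(- \frac{1}{3306}\right) + 1777 \cdot \frac{1}{1351}} = \frac{1}{225 \left(- \frac{1}{3306}\right) + \frac{1777}{1351}} = \frac{1}{- \frac{75}{1102} + \frac{1777}{1351}} = \frac{1}{\frac{1856929}{1488802}} = \frac{1488802}{1856929}$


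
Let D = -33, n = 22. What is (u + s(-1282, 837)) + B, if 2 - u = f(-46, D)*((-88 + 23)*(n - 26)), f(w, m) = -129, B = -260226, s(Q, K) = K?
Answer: -225847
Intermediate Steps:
u = 33542 (u = 2 - (-129)*(-88 + 23)*(22 - 26) = 2 - (-129)*(-65*(-4)) = 2 - (-129)*260 = 2 - 1*(-33540) = 2 + 33540 = 33542)
(u + s(-1282, 837)) + B = (33542 + 837) - 260226 = 34379 - 260226 = -225847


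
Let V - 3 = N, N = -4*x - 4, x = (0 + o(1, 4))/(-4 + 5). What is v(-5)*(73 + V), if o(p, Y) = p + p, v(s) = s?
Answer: -320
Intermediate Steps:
o(p, Y) = 2*p
x = 2 (x = (0 + 2*1)/(-4 + 5) = (0 + 2)/1 = 2*1 = 2)
N = -12 (N = -4*2 - 4 = -8 - 4 = -12)
V = -9 (V = 3 - 12 = -9)
v(-5)*(73 + V) = -5*(73 - 9) = -5*64 = -320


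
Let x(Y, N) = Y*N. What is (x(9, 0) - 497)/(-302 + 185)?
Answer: 497/117 ≈ 4.2479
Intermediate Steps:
x(Y, N) = N*Y
(x(9, 0) - 497)/(-302 + 185) = (0*9 - 497)/(-302 + 185) = (0 - 497)/(-117) = -497*(-1/117) = 497/117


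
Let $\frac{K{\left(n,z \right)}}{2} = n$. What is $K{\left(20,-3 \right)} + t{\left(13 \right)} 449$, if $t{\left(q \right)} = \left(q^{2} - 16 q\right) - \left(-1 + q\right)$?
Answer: $-22859$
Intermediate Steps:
$K{\left(n,z \right)} = 2 n$
$t{\left(q \right)} = 1 + q^{2} - 17 q$
$K{\left(20,-3 \right)} + t{\left(13 \right)} 449 = 2 \cdot 20 + \left(1 + 13^{2} - 221\right) 449 = 40 + \left(1 + 169 - 221\right) 449 = 40 - 22899 = -22859$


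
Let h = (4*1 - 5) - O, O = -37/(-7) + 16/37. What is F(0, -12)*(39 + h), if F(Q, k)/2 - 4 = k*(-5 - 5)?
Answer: 2073528/259 ≈ 8005.9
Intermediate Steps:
O = 1481/259 (O = -37*(-1/7) + 16*(1/37) = 37/7 + 16/37 = 1481/259 ≈ 5.7181)
F(Q, k) = 8 - 20*k (F(Q, k) = 8 + 2*(k*(-5 - 5)) = 8 + 2*(k*(-10)) = 8 + 2*(-10*k) = 8 - 20*k)
h = -1740/259 (h = (4*1 - 5) - 1*1481/259 = (4 - 5) - 1481/259 = -1 - 1481/259 = -1740/259 ≈ -6.7181)
F(0, -12)*(39 + h) = (8 - 20*(-12))*(39 - 1740/259) = (8 + 240)*(8361/259) = 248*(8361/259) = 2073528/259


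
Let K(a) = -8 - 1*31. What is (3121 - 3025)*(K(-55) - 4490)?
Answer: -434784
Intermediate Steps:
K(a) = -39 (K(a) = -8 - 31 = -39)
(3121 - 3025)*(K(-55) - 4490) = (3121 - 3025)*(-39 - 4490) = 96*(-4529) = -434784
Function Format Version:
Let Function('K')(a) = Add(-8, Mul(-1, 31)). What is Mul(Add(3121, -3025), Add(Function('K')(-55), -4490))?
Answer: -434784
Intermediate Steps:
Function('K')(a) = -39 (Function('K')(a) = Add(-8, -31) = -39)
Mul(Add(3121, -3025), Add(Function('K')(-55), -4490)) = Mul(Add(3121, -3025), Add(-39, -4490)) = Mul(96, -4529) = -434784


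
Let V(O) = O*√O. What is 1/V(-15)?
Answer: I*√15/225 ≈ 0.017213*I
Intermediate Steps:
V(O) = O^(3/2)
1/V(-15) = 1/((-15)^(3/2)) = 1/(-15*I*√15) = I*√15/225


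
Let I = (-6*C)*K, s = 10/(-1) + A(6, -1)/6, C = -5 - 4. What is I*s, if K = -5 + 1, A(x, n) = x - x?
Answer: 2160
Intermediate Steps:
A(x, n) = 0
C = -9
s = -10 (s = 10/(-1) + 0/6 = 10*(-1) + 0*(1/6) = -10 + 0 = -10)
K = -4
I = -216 (I = -6*(-9)*(-4) = 54*(-4) = -216)
I*s = -216*(-10) = 2160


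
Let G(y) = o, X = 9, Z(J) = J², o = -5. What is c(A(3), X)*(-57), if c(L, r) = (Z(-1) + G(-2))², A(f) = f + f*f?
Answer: -912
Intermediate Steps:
A(f) = f + f²
G(y) = -5
c(L, r) = 16 (c(L, r) = ((-1)² - 5)² = (1 - 5)² = (-4)² = 16)
c(A(3), X)*(-57) = 16*(-57) = -912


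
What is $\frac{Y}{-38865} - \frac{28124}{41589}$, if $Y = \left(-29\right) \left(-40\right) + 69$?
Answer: $- \frac{381384047}{538785495} \approx -0.70786$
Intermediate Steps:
$Y = 1229$ ($Y = 1160 + 69 = 1229$)
$\frac{Y}{-38865} - \frac{28124}{41589} = \frac{1229}{-38865} - \frac{28124}{41589} = 1229 \left(- \frac{1}{38865}\right) - \frac{28124}{41589} = - \frac{1229}{38865} - \frac{28124}{41589} = - \frac{381384047}{538785495}$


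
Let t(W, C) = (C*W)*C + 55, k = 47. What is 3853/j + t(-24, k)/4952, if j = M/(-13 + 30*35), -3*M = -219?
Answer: 19782151919/361496 ≈ 54723.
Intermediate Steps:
M = 73 (M = -⅓*(-219) = 73)
t(W, C) = 55 + W*C² (t(W, C) = W*C² + 55 = 55 + W*C²)
j = 73/1037 (j = 73/(-13 + 30*35) = 73/(-13 + 1050) = 73/1037 ≈ 0.070395)
3853/j + t(-24, k)/4952 = 3853/(73/1037) + (55 - 24*47²)/4952 = 3853*(1037/73) + (55 - 24*2209)*(1/4952) = 3995561/73 + (55 - 53016)*(1/4952) = 3995561/73 - 52961*1/4952 = 3995561/73 - 52961/4952 = 19782151919/361496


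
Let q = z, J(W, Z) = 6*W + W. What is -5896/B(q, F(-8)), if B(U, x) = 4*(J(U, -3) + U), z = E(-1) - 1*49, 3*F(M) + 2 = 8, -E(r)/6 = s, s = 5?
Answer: 737/316 ≈ 2.3323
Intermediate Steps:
E(r) = -30 (E(r) = -6*5 = -30)
F(M) = 2 (F(M) = -2/3 + (1/3)*8 = -2/3 + 8/3 = 2)
J(W, Z) = 7*W
z = -79 (z = -30 - 1*49 = -30 - 49 = -79)
q = -79
B(U, x) = 32*U (B(U, x) = 4*(7*U + U) = 4*(8*U) = 32*U)
-5896/B(q, F(-8)) = -5896/(32*(-79)) = -5896/(-2528) = -5896*(-1/2528) = 737/316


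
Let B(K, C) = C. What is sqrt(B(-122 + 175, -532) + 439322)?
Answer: sqrt(438790) ≈ 662.41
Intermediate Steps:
sqrt(B(-122 + 175, -532) + 439322) = sqrt(-532 + 439322) = sqrt(438790)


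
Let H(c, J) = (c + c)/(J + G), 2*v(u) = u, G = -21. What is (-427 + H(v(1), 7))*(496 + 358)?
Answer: -364719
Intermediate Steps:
v(u) = u/2
H(c, J) = 2*c/(-21 + J) (H(c, J) = (c + c)/(J - 21) = (2*c)/(-21 + J) = 2*c/(-21 + J))
(-427 + H(v(1), 7))*(496 + 358) = (-427 + 2*((½)*1)/(-21 + 7))*(496 + 358) = (-427 + 2*(½)/(-14))*854 = (-427 + 2*(½)*(-1/14))*854 = (-427 - 1/14)*854 = -5979/14*854 = -364719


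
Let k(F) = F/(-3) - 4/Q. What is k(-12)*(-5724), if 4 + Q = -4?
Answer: -25758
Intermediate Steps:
Q = -8 (Q = -4 - 4 = -8)
k(F) = ½ - F/3 (k(F) = F/(-3) - 4/(-8) = F*(-⅓) - 4*(-⅛) = -F/3 + ½ = ½ - F/3)
k(-12)*(-5724) = (½ - ⅓*(-12))*(-5724) = (½ + 4)*(-5724) = (9/2)*(-5724) = -25758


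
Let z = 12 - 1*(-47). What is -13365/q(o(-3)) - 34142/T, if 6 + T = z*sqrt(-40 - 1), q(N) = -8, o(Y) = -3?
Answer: 1909586121/1142056 + 2014378*I*sqrt(41)/142757 ≈ 1672.1 + 90.352*I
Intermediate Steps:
z = 59 (z = 12 + 47 = 59)
T = -6 + 59*I*sqrt(41) (T = -6 + 59*sqrt(-40 - 1) = -6 + 59*sqrt(-41) = -6 + 59*(I*sqrt(41)) = -6 + 59*I*sqrt(41) ≈ -6.0 + 377.78*I)
-13365/q(o(-3)) - 34142/T = -13365/(-8) - 34142/(-6 + 59*I*sqrt(41)) = -13365*(-1/8) - 34142/(-6 + 59*I*sqrt(41)) = 13365/8 - 34142/(-6 + 59*I*sqrt(41))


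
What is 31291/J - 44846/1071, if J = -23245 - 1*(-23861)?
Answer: 49475/5544 ≈ 8.9241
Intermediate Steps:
J = 616 (J = -23245 + 23861 = 616)
31291/J - 44846/1071 = 31291/616 - 44846/1071 = 31291*(1/616) - 44846*1/1071 = 31291/616 - 2638/63 = 49475/5544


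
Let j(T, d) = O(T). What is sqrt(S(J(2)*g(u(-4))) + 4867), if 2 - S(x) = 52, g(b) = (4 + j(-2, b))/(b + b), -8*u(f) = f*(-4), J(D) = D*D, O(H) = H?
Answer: sqrt(4817) ≈ 69.405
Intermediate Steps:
j(T, d) = T
J(D) = D**2
u(f) = f/2 (u(f) = -f*(-4)/8 = -(-1)*f/2 = f/2)
g(b) = 1/b (g(b) = (4 - 2)/(b + b) = 2/((2*b)) = 2*(1/(2*b)) = 1/b)
S(x) = -50 (S(x) = 2 - 1*52 = 2 - 52 = -50)
sqrt(S(J(2)*g(u(-4))) + 4867) = sqrt(-50 + 4867) = sqrt(4817)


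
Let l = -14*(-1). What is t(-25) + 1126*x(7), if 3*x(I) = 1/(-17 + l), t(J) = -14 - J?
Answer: -1027/9 ≈ -114.11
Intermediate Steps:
l = 14
x(I) = -⅑ (x(I) = 1/(3*(-17 + 14)) = (⅓)/(-3) = (⅓)*(-⅓) = -⅑)
t(-25) + 1126*x(7) = (-14 - 1*(-25)) + 1126*(-⅑) = (-14 + 25) - 1126/9 = 11 - 1126/9 = -1027/9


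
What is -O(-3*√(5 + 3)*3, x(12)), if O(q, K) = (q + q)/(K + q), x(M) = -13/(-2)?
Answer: -5184/2423 - 936*√2/2423 ≈ -2.6858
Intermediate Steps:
x(M) = 13/2 (x(M) = -13*(-½) = 13/2)
O(q, K) = 2*q/(K + q) (O(q, K) = (2*q)/(K + q) = 2*q/(K + q))
-O(-3*√(5 + 3)*3, x(12)) = -2*-3*√(5 + 3)*3/(13/2 - 3*√(5 + 3)*3) = -2*-6*√2*3/(13/2 - 6*√2*3) = -2*(-18*√2)/(13/2 - 18*√2) = -(-36)*√2/(13/2 - 18*√2) = 36*√2/(13/2 - 18*√2)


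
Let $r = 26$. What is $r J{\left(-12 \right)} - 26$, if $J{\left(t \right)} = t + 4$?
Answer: $-234$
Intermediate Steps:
$J{\left(t \right)} = 4 + t$
$r J{\left(-12 \right)} - 26 = 26 \left(4 - 12\right) - 26 = 26 \left(-8\right) - 26 = -208 - 26 = -234$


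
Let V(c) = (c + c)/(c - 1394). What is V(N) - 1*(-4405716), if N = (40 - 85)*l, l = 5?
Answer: 7132854654/1619 ≈ 4.4057e+6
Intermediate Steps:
N = -225 (N = (40 - 85)*5 = -45*5 = -225)
V(c) = 2*c/(-1394 + c) (V(c) = (2*c)/(-1394 + c) = 2*c/(-1394 + c))
V(N) - 1*(-4405716) = 2*(-225)/(-1394 - 225) - 1*(-4405716) = 2*(-225)/(-1619) + 4405716 = 2*(-225)*(-1/1619) + 4405716 = 450/1619 + 4405716 = 7132854654/1619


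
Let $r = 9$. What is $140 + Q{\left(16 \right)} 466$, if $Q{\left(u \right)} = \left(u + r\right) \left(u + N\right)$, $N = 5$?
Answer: $244790$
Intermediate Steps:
$Q{\left(u \right)} = \left(5 + u\right) \left(9 + u\right)$ ($Q{\left(u \right)} = \left(u + 9\right) \left(u + 5\right) = \left(9 + u\right) \left(5 + u\right) = \left(5 + u\right) \left(9 + u\right)$)
$140 + Q{\left(16 \right)} 466 = 140 + \left(45 + 16^{2} + 14 \cdot 16\right) 466 = 140 + \left(45 + 256 + 224\right) 466 = 140 + 525 \cdot 466 = 140 + 244650 = 244790$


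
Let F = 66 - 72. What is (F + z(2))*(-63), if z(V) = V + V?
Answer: 126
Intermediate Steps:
z(V) = 2*V
F = -6
(F + z(2))*(-63) = (-6 + 2*2)*(-63) = (-6 + 4)*(-63) = -2*(-63) = 126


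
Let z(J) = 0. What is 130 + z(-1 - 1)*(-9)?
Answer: 130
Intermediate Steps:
130 + z(-1 - 1)*(-9) = 130 + 0*(-9) = 130 + 0 = 130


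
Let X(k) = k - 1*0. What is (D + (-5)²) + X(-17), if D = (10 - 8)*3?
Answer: 14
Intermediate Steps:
X(k) = k (X(k) = k + 0 = k)
D = 6 (D = 2*3 = 6)
(D + (-5)²) + X(-17) = (6 + (-5)²) - 17 = (6 + 25) - 17 = 31 - 17 = 14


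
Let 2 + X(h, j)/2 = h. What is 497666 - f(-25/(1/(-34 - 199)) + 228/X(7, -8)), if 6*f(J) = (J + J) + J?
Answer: 4947421/10 ≈ 4.9474e+5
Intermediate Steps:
X(h, j) = -4 + 2*h
f(J) = J/2 (f(J) = ((J + J) + J)/6 = (2*J + J)/6 = (3*J)/6 = J/2)
497666 - f(-25/(1/(-34 - 199)) + 228/X(7, -8)) = 497666 - (-25/(1/(-34 - 199)) + 228/(-4 + 2*7))/2 = 497666 - (-25/(1/(-233)) + 228/(-4 + 14))/2 = 497666 - (-25/(-1/233) + 228/10)/2 = 497666 - (-25*(-233) + 228*(⅒))/2 = 497666 - (5825 + 114/5)/2 = 497666 - 29239/(2*5) = 497666 - 1*29239/10 = 497666 - 29239/10 = 4947421/10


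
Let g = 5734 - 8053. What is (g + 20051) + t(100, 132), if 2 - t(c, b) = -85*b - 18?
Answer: 28972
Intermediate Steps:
g = -2319
t(c, b) = 20 + 85*b (t(c, b) = 2 - (-85*b - 18) = 2 - (-18 - 85*b) = 2 + (18 + 85*b) = 20 + 85*b)
(g + 20051) + t(100, 132) = (-2319 + 20051) + (20 + 85*132) = 17732 + (20 + 11220) = 17732 + 11240 = 28972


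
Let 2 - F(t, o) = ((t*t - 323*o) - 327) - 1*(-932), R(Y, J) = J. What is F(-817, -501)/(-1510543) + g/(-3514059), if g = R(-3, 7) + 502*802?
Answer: 2308209047212/5308137224037 ≈ 0.43484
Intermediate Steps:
g = 402611 (g = 7 + 502*802 = 7 + 402604 = 402611)
F(t, o) = -603 - t² + 323*o (F(t, o) = 2 - (((t*t - 323*o) - 327) - 1*(-932)) = 2 - (((t² - 323*o) - 327) + 932) = 2 - ((-327 + t² - 323*o) + 932) = 2 - (605 + t² - 323*o) = 2 + (-605 - t² + 323*o) = -603 - t² + 323*o)
F(-817, -501)/(-1510543) + g/(-3514059) = (-603 - 1*(-817)² + 323*(-501))/(-1510543) + 402611/(-3514059) = (-603 - 1*667489 - 161823)*(-1/1510543) + 402611*(-1/3514059) = (-603 - 667489 - 161823)*(-1/1510543) - 402611/3514059 = -829915*(-1/1510543) - 402611/3514059 = 829915/1510543 - 402611/3514059 = 2308209047212/5308137224037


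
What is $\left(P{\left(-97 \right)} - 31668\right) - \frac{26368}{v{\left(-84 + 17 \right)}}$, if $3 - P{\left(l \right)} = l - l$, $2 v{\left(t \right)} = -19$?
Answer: $- \frac{548899}{19} \approx -28889.0$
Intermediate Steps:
$v{\left(t \right)} = - \frac{19}{2}$ ($v{\left(t \right)} = \frac{1}{2} \left(-19\right) = - \frac{19}{2}$)
$P{\left(l \right)} = 3$ ($P{\left(l \right)} = 3 - \left(l - l\right) = 3 - 0 = 3 + 0 = 3$)
$\left(P{\left(-97 \right)} - 31668\right) - \frac{26368}{v{\left(-84 + 17 \right)}} = \left(3 - 31668\right) - \frac{26368}{- \frac{19}{2}} = -31665 - - \frac{52736}{19} = -31665 + \frac{52736}{19} = - \frac{548899}{19}$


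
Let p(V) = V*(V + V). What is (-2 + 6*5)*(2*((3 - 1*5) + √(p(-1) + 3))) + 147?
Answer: 35 + 56*√5 ≈ 160.22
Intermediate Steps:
p(V) = 2*V² (p(V) = V*(2*V) = 2*V²)
(-2 + 6*5)*(2*((3 - 1*5) + √(p(-1) + 3))) + 147 = (-2 + 6*5)*(2*((3 - 1*5) + √(2*(-1)² + 3))) + 147 = (-2 + 30)*(2*((3 - 5) + √(2*1 + 3))) + 147 = 28*(2*(-2 + √(2 + 3))) + 147 = 28*(2*(-2 + √5)) + 147 = 28*(-4 + 2*√5) + 147 = (-112 + 56*√5) + 147 = 35 + 56*√5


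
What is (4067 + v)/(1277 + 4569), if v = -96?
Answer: 3971/5846 ≈ 0.67927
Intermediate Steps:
(4067 + v)/(1277 + 4569) = (4067 - 96)/(1277 + 4569) = 3971/5846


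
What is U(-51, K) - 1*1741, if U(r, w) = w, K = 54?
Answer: -1687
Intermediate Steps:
U(-51, K) - 1*1741 = 54 - 1*1741 = 54 - 1741 = -1687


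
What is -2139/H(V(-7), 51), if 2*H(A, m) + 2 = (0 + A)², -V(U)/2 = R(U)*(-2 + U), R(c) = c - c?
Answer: 2139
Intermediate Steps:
R(c) = 0
V(U) = 0 (V(U) = -0*(-2 + U) = -2*0 = 0)
H(A, m) = -1 + A²/2 (H(A, m) = -1 + (0 + A)²/2 = -1 + A²/2)
-2139/H(V(-7), 51) = -2139/(-1 + (½)*0²) = -2139/(-1 + (½)*0) = -2139/(-1 + 0) = -2139/(-1) = -2139*(-1) = 2139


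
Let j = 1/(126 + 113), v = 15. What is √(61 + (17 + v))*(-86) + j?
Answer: 1/239 - 86*√93 ≈ -829.35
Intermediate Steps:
j = 1/239 ≈ 0.0041841
√(61 + (17 + v))*(-86) + j = √(61 + (17 + 15))*(-86) + 1/239 = √(61 + 32)*(-86) + 1/239 = √93*(-86) + 1/239 = -86*√93 + 1/239 = 1/239 - 86*√93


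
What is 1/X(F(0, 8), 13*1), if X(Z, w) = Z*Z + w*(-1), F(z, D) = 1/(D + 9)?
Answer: -289/3756 ≈ -0.076944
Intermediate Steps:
F(z, D) = 1/(9 + D)
X(Z, w) = Z**2 - w
1/X(F(0, 8), 13*1) = 1/((1/(9 + 8))**2 - 13) = 1/((1/17)**2 - 1*13) = 1/((1/17)**2 - 13) = 1/(1/289 - 13) = 1/(-3756/289) = -289/3756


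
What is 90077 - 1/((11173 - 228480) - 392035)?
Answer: 54887699335/609342 ≈ 90077.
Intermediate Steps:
90077 - 1/((11173 - 228480) - 392035) = 90077 - 1/(-217307 - 392035) = 90077 - 1/(-609342) = 90077 - 1*(-1/609342) = 90077 + 1/609342 = 54887699335/609342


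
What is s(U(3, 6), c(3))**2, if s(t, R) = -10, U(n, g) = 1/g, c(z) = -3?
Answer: 100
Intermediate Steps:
s(U(3, 6), c(3))**2 = (-10)**2 = 100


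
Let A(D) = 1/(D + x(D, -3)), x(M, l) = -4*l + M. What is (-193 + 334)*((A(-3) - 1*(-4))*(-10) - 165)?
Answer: -29140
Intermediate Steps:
x(M, l) = M - 4*l
A(D) = 1/(12 + 2*D) (A(D) = 1/(D + (D - 4*(-3))) = 1/(D + (D + 12)) = 1/(D + (12 + D)) = 1/(12 + 2*D))
(-193 + 334)*((A(-3) - 1*(-4))*(-10) - 165) = (-193 + 334)*((1/(2*(6 - 3)) - 1*(-4))*(-10) - 165) = 141*(((½)/3 + 4)*(-10) - 165) = 141*(((½)*(⅓) + 4)*(-10) - 165) = 141*((⅙ + 4)*(-10) - 165) = 141*((25/6)*(-10) - 165) = 141*(-125/3 - 165) = 141*(-620/3) = -29140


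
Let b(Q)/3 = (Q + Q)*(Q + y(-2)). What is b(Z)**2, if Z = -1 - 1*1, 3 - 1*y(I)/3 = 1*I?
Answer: 24336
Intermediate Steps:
y(I) = 9 - 3*I
Z = -2 (Z = -1 - 1 = -2)
b(Q) = 6*Q*(15 + Q) (b(Q) = 3*((Q + Q)*(Q + (9 - 3*(-2)))) = 3*((2*Q)*(Q + (9 + 6))) = 3*((2*Q)*(Q + 15)) = 3*((2*Q)*(15 + Q)) = 3*(2*Q*(15 + Q)) = 6*Q*(15 + Q))
b(Z)**2 = (6*(-2)*(15 - 2))**2 = (6*(-2)*13)**2 = (-156)**2 = 24336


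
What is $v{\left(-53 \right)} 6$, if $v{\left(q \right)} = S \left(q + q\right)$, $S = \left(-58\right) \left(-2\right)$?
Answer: $-73776$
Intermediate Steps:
$S = 116$
$v{\left(q \right)} = 232 q$ ($v{\left(q \right)} = 116 \left(q + q\right) = 116 \cdot 2 q = 232 q$)
$v{\left(-53 \right)} 6 = 232 \left(-53\right) 6 = \left(-12296\right) 6 = -73776$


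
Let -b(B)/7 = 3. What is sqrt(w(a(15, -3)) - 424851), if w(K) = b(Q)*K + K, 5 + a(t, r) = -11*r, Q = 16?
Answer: I*sqrt(425411) ≈ 652.24*I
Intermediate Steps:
b(B) = -21 (b(B) = -7*3 = -21)
a(t, r) = -5 - 11*r
w(K) = -20*K (w(K) = -21*K + K = -20*K)
sqrt(w(a(15, -3)) - 424851) = sqrt(-20*(-5 - 11*(-3)) - 424851) = sqrt(-20*(-5 + 33) - 424851) = sqrt(-20*28 - 424851) = sqrt(-560 - 424851) = sqrt(-425411) = I*sqrt(425411)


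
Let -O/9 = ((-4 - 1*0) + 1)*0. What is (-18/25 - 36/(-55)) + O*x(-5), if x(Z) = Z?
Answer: -18/275 ≈ -0.065454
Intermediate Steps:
O = 0 (O = -9*((-4 - 1*0) + 1)*0 = -9*((-4 + 0) + 1)*0 = -9*(-4 + 1)*0 = -(-27)*0 = -9*0 = 0)
(-18/25 - 36/(-55)) + O*x(-5) = (-18/25 - 36/(-55)) + 0*(-5) = (-18*1/25 - 36*(-1/55)) + 0 = (-18/25 + 36/55) + 0 = -18/275 + 0 = -18/275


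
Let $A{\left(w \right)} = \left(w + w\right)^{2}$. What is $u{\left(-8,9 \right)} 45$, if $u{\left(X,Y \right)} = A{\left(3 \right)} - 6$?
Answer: $1350$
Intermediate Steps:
$A{\left(w \right)} = 4 w^{2}$ ($A{\left(w \right)} = \left(2 w\right)^{2} = 4 w^{2}$)
$u{\left(X,Y \right)} = 30$ ($u{\left(X,Y \right)} = 4 \cdot 3^{2} - 6 = 4 \cdot 9 - 6 = 36 - 6 = 30$)
$u{\left(-8,9 \right)} 45 = 30 \cdot 45 = 1350$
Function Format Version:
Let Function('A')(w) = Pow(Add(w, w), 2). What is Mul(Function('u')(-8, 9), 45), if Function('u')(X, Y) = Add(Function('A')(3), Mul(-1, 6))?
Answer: 1350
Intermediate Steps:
Function('A')(w) = Mul(4, Pow(w, 2)) (Function('A')(w) = Pow(Mul(2, w), 2) = Mul(4, Pow(w, 2)))
Function('u')(X, Y) = 30 (Function('u')(X, Y) = Add(Mul(4, Pow(3, 2)), Mul(-1, 6)) = Add(Mul(4, 9), -6) = Add(36, -6) = 30)
Mul(Function('u')(-8, 9), 45) = Mul(30, 45) = 1350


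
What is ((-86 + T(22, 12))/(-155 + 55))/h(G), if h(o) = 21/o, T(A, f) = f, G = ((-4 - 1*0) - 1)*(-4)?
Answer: 74/105 ≈ 0.70476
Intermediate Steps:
G = 20 (G = ((-4 + 0) - 1)*(-4) = (-4 - 1)*(-4) = -5*(-4) = 20)
((-86 + T(22, 12))/(-155 + 55))/h(G) = ((-86 + 12)/(-155 + 55))/((21/20)) = (-74/(-100))/((21*(1/20))) = (-74*(-1/100))/(21/20) = (37/50)*(20/21) = 74/105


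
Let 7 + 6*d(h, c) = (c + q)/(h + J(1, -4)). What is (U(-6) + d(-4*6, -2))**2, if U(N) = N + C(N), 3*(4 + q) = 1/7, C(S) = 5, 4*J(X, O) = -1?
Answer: 675012361/149377284 ≈ 4.5188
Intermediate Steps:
J(X, O) = -1/4 (J(X, O) = (1/4)*(-1) = -1/4)
q = -83/21 (q = -4 + (1/3)/7 = -4 + (1/3)*(1/7) = -4 + 1/21 = -83/21 ≈ -3.9524)
U(N) = 5 + N (U(N) = N + 5 = 5 + N)
d(h, c) = -7/6 + (-83/21 + c)/(6*(-1/4 + h)) (d(h, c) = -7/6 + ((c - 83/21)/(h - 1/4))/6 = -7/6 + ((-83/21 + c)/(-1/4 + h))/6 = -7/6 + (-83/21 + c)/(6*(-1/4 + h)))
(U(-6) + d(-4*6, -2))**2 = ((5 - 6) + (-185 - (-2352)*6 + 84*(-2))/(126*(-1 + 4*(-4*6))))**2 = (-1 + (-185 - 588*(-24) - 168)/(126*(-1 + 4*(-24))))**2 = (-1 + (-185 + 14112 - 168)/(126*(-1 - 96)))**2 = (-1 + (1/126)*13759/(-97))**2 = (-1 + (1/126)*(-1/97)*13759)**2 = (-1 - 13759/12222)**2 = (-25981/12222)**2 = 675012361/149377284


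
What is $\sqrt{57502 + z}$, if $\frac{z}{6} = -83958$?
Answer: $i \sqrt{446246} \approx 668.02 i$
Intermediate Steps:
$z = -503748$ ($z = 6 \left(-83958\right) = -503748$)
$\sqrt{57502 + z} = \sqrt{57502 - 503748} = \sqrt{-446246} = i \sqrt{446246}$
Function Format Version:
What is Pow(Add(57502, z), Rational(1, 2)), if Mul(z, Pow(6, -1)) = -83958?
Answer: Mul(I, Pow(446246, Rational(1, 2))) ≈ Mul(668.02, I)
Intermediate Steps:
z = -503748 (z = Mul(6, -83958) = -503748)
Pow(Add(57502, z), Rational(1, 2)) = Pow(Add(57502, -503748), Rational(1, 2)) = Pow(-446246, Rational(1, 2)) = Mul(I, Pow(446246, Rational(1, 2)))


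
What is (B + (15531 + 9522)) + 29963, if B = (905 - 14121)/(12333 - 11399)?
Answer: 25685864/467 ≈ 55002.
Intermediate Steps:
B = -6608/467 (B = -13216/934 = -13216*1/934 = -6608/467 ≈ -14.150)
(B + (15531 + 9522)) + 29963 = (-6608/467 + (15531 + 9522)) + 29963 = (-6608/467 + 25053) + 29963 = 11693143/467 + 29963 = 25685864/467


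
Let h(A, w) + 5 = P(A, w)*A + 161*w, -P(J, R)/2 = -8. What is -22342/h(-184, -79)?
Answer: 11171/7834 ≈ 1.4260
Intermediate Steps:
P(J, R) = 16 (P(J, R) = -2*(-8) = 16)
h(A, w) = -5 + 16*A + 161*w (h(A, w) = -5 + (16*A + 161*w) = -5 + 16*A + 161*w)
-22342/h(-184, -79) = -22342/(-5 + 16*(-184) + 161*(-79)) = -22342/(-5 - 2944 - 12719) = -22342/(-15668) = -22342*(-1/15668) = 11171/7834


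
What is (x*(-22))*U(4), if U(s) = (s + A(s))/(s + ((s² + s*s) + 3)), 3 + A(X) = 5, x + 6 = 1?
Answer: 220/13 ≈ 16.923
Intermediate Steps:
x = -5 (x = -6 + 1 = -5)
A(X) = 2 (A(X) = -3 + 5 = 2)
U(s) = (2 + s)/(3 + s + 2*s²) (U(s) = (s + 2)/(s + ((s² + s*s) + 3)) = (2 + s)/(s + ((s² + s²) + 3)) = (2 + s)/(s + (2*s² + 3)) = (2 + s)/(s + (3 + 2*s²)) = (2 + s)/(3 + s + 2*s²))
(x*(-22))*U(4) = (-5*(-22))*((2 + 4)/(3 + 4 + 2*4²)) = 110*(6/(3 + 4 + 2*16)) = 110*(6/(3 + 4 + 32)) = 110*(6/39) = 110*((1/39)*6) = 110*(2/13) = 220/13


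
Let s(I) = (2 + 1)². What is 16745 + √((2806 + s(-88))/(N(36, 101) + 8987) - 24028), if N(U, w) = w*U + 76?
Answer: 16745 + I*√430536676127/4233 ≈ 16745.0 + 155.01*I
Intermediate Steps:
N(U, w) = 76 + U*w (N(U, w) = U*w + 76 = 76 + U*w)
s(I) = 9 (s(I) = 3² = 9)
16745 + √((2806 + s(-88))/(N(36, 101) + 8987) - 24028) = 16745 + √((2806 + 9)/((76 + 36*101) + 8987) - 24028) = 16745 + √(2815/((76 + 3636) + 8987) - 24028) = 16745 + √(2815/(3712 + 8987) - 24028) = 16745 + √(2815/12699 - 24028) = 16745 + √(-305128757/12699) = 16745 + I*√430536676127/4233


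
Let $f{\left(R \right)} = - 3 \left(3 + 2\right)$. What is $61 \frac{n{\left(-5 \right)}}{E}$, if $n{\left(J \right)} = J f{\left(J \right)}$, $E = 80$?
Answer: $\frac{915}{16} \approx 57.188$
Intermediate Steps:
$f{\left(R \right)} = -15$ ($f{\left(R \right)} = \left(-3\right) 5 = -15$)
$n{\left(J \right)} = - 15 J$ ($n{\left(J \right)} = J \left(-15\right) = - 15 J$)
$61 \frac{n{\left(-5 \right)}}{E} = 61 \frac{\left(-15\right) \left(-5\right)}{80} = 61 \cdot 75 \cdot \frac{1}{80} = 61 \cdot \frac{15}{16} = \frac{915}{16}$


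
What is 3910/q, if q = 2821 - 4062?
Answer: -230/73 ≈ -3.1507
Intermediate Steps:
q = -1241
3910/q = 3910/(-1241) = 3910*(-1/1241) = -230/73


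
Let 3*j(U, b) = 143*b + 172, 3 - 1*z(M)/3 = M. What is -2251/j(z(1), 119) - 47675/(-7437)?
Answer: 769263514/127834593 ≈ 6.0176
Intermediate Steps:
z(M) = 9 - 3*M
j(U, b) = 172/3 + 143*b/3 (j(U, b) = (143*b + 172)/3 = (172 + 143*b)/3 = 172/3 + 143*b/3)
-2251/j(z(1), 119) - 47675/(-7437) = -2251/(172/3 + (143/3)*119) - 47675/(-7437) = -2251/(172/3 + 17017/3) - 47675*(-1/7437) = -2251/17189/3 + 47675/7437 = -2251*3/17189 + 47675/7437 = -6753/17189 + 47675/7437 = 769263514/127834593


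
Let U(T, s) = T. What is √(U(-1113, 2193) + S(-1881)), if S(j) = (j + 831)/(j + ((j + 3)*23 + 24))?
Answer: I*√250987695707/15017 ≈ 33.361*I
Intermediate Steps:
S(j) = (831 + j)/(93 + 24*j) (S(j) = (831 + j)/(j + ((3 + j)*23 + 24)) = (831 + j)/(j + ((69 + 23*j) + 24)) = (831 + j)/(j + (93 + 23*j)) = (831 + j)/(93 + 24*j))
√(U(-1113, 2193) + S(-1881)) = √(-1113 + (831 - 1881)/(3*(31 + 8*(-1881)))) = √(-1113 + (⅓)*(-1050)/(31 - 15048)) = √(-1113 + (⅓)*(-1050)/(-15017)) = √(-1113 + (⅓)*(-1/15017)*(-1050)) = √(-1113 + 350/15017) = √(-16713571/15017) = I*√250987695707/15017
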